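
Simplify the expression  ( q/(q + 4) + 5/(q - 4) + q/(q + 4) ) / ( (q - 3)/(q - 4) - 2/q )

Numerator: q/(q + 4) + 5/(q - 4) + q/(q + 4) = (2*q² - 3*q + 20)/(q² - 16)
Denominator: (q - 3)/(q - 4) - 2/q = (q² - 5*q + 8)/(q² - 4*q)
Divide: ((2*q² - 3*q + 20)/(q² - 16)) · ((q² - 4*q)/(q² - 5*q + 8)) = (2*q³ - 3*q² + 20*q)/(q³ - q² - 12*q + 32)

(2*q³ - 3*q² + 20*q)/(q³ - q² - 12*q + 32)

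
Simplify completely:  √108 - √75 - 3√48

√108 = 6*√3; √75 = 5*√3; 3√48 = 12*√3
Combine: (6 - 5 - 12)·√3 = -11*√3

-11*√3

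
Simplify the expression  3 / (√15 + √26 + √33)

(-9*√1430 + 12*√33 + 33*√26 + 66*√15)/748

Group as (√15 + √26) + √33; multiply by (√15 + √26) - √33, then rationalise the remaining surd.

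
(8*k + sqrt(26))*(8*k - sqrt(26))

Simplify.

Difference of squares with P = 8*k, Q = sqrt(26).

64*k^2 - 26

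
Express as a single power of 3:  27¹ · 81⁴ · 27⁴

3^31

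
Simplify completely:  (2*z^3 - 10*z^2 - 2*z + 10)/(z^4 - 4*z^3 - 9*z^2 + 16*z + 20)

(2*z - 2)/(z^2 - 4)

Factor: 2*z^3 - 10*z^2 - 2*z + 10 = 2*(z + 1)*(z - 5)*(z - 1);  z^4 - 4*z^3 - 9*z^2 + 16*z + 20 = (z + 1)*(z - 2)*(z + 2)*(z - 5)
Cancel the common factors (z - 5), (z + 1).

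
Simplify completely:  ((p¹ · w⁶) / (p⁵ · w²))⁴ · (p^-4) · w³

w^19/p^20

Inside the bracket: (p^-4) · w⁴
Raise to the power 4: (p^-16) · w^16
Multiply by (p^-4) · w³: add exponents.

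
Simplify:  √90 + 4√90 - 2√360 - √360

-3*√10

√90 = 3*√10; 4√90 = 12*√10; 2√360 = 12*√10; √360 = 6*√10
Combine: (3 + 12 - 12 - 6)·√10 = -3*√10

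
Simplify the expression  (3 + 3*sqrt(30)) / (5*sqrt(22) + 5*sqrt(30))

Multiply numerator and denominator by -5*sqrt(22) + 5*sqrt(30).
Denominator becomes 200; numerator becomes -30*sqrt(165) - 15*sqrt(22) + 15*sqrt(30) + 450.

(-6*sqrt(165) - 3*sqrt(22) + 3*sqrt(30) + 90)/40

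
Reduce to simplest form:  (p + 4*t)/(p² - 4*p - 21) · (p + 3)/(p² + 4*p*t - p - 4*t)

Factor: p² - 4*p - 21 = (p - 7)·(p + 3);  p² + 4*p*t - p - 4*t = (p + 4*t)·(p - 1)
Cancel the common factors (p + 4*t), (p + 3).

1/(p² - 8*p + 7)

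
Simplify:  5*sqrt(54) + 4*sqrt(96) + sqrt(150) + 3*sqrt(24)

42*sqrt(6)

5*sqrt(54) = 15*sqrt(6); 4*sqrt(96) = 16*sqrt(6); sqrt(150) = 5*sqrt(6); 3*sqrt(24) = 6*sqrt(6)
Combine: (15 + 16 + 5 + 6)·sqrt(6) = 42*sqrt(6)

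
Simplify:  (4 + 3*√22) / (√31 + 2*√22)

(-3*√682 - 4*√31 + 8*√22 + 132)/57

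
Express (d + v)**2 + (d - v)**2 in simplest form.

2*d**2 + 2*v**2

Binomially expand both and collect terms in d, v.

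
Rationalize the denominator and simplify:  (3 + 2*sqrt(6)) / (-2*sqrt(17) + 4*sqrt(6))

(3*sqrt(17) + 6*sqrt(6) + 2*sqrt(102) + 24)/14

Multiply numerator and denominator by 2*sqrt(17) + 4*sqrt(6).
Denominator becomes 28; numerator becomes 6*sqrt(17) + 12*sqrt(6) + 4*sqrt(102) + 48.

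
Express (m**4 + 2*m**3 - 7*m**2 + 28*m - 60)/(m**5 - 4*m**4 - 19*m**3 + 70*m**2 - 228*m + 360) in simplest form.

Factor: m**4 + 2*m**3 - 7*m**2 + 28*m - 60 = (m - 2)*(m**2 - m + 6)*(m + 5);  m**5 - 4*m**4 - 19*m**3 + 70*m**2 - 228*m + 360 = (m + 5)*(m**2 - m + 6)*(m - 6)*(m - 2)
Cancel the common factors (m**2 - m + 6), (m - 2), (m + 5).

1/(m - 6)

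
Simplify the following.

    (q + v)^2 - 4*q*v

(q - v)^2

After expansion: q^2 - 2*q*v + v^2 — a perfect-square trinomial.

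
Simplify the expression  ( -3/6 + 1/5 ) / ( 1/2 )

Numerator: -3/6 + 1/5 = -3/10
Denominator: 1/2 = 1/2
Divide: (-3/10) · (2) = -3/5

-3/5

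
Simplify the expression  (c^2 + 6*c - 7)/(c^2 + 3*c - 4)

Factor: c^2 + 6*c - 7 = (c - 1)*(c + 7);  c^2 + 3*c - 4 = (c + 4)*(c - 1)
Cancel the common factor (c - 1).

(c + 7)/(c + 4)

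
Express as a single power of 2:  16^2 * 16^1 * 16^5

2^32

16^2 = 2^8; 16^1 = 2^4; 16^5 = 2^20
Combine exponents: 2^32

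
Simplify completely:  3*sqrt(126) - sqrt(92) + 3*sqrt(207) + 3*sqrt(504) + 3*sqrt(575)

3*sqrt(126) = 9*sqrt(14); sqrt(92) = 2*sqrt(23); 3*sqrt(207) = 9*sqrt(23); 3*sqrt(504) = 18*sqrt(14); 3*sqrt(575) = 15*sqrt(23)

27*sqrt(14) + 22*sqrt(23)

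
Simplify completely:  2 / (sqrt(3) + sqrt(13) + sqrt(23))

(-4*sqrt(897) - 14*sqrt(23) + 26*sqrt(13) + 66*sqrt(3))/107

Group as (sqrt(3) + sqrt(23)) + sqrt(13); multiply by (sqrt(3) + sqrt(23)) - sqrt(13), then rationalise the remaining surd.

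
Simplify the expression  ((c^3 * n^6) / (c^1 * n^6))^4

Inside the bracket: c^2
Raise to the power 4: c^8

c^8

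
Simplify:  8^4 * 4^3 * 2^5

2^23

8^4 = 2^12; 4^3 = 2^6; 2^5 = 2^5
Combine exponents: 2^23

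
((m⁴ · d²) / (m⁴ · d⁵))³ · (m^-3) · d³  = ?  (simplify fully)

1/(d⁶*m³)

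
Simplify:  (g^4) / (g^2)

Quotient: g^2

g^2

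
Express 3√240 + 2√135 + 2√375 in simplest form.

28*√15

3√240 = 12*√15; 2√135 = 6*√15; 2√375 = 10*√15
Combine: (12 + 6 + 10)·√15 = 28*√15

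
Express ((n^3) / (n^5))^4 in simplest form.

n^(-8)

Inside the bracket: (n^-2)
Raise to the power 4: (n^-8)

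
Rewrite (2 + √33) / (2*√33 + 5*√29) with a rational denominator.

(-66 - 4*√33 + 10*√29 + 5*√957)/593

Multiply numerator and denominator by -5*√29 + 2*√33.
Denominator becomes -593; numerator becomes -5*√957 - 10*√29 + 4*√33 + 66.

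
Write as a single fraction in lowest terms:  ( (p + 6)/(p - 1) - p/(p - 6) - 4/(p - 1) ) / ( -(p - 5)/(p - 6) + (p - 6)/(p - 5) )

Numerator: (p + 6)/(p - 1) - p/(p - 6) - 4/(p - 1) = (-3*p - 12)/(p² - 7*p + 6)
Denominator: -(p - 5)/(p - 6) + (p - 6)/(p - 5) = (-2*p + 11)/(p² - 11*p + 30)
Divide: ((-3*p - 12)/(p² - 7*p + 6)) · ((p² - 11*p + 30)/(-2*p + 11)) = (3*p² - 3*p - 60)/(2*p² - 13*p + 11)

(3*p² - 3*p - 60)/(2*p² - 13*p + 11)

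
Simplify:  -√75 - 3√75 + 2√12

√75 = 5*√3; 3√75 = 15*√3; 2√12 = 4*√3
Combine: (-5 - 15 + 4)·√3 = -16*√3

-16*√3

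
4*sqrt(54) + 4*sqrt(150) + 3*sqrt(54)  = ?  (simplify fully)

41*sqrt(6)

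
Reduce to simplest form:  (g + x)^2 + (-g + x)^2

2*g^2 + 2*x^2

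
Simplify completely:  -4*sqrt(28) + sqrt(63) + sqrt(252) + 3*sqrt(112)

13*sqrt(7)

4*sqrt(28) = 8*sqrt(7); sqrt(63) = 3*sqrt(7); sqrt(252) = 6*sqrt(7); 3*sqrt(112) = 12*sqrt(7)
Combine: (-8 + 3 + 6 + 12)·sqrt(7) = 13*sqrt(7)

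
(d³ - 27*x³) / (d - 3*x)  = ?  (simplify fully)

Factor as (a-b)(a^2+ab+b^2) with a=d, b=(3*x).

d² + 3*d*x + 9*x²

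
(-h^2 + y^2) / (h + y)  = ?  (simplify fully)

-h + y

-h^2 + y^2 factors as (-h + y)*(h + y).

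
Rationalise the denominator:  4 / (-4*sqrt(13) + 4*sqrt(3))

(-sqrt(13) - sqrt(3))/10

Multiply numerator and denominator by 4*sqrt(3) + 4*sqrt(13).
Denominator becomes -160; numerator becomes 16*sqrt(3) + 16*sqrt(13).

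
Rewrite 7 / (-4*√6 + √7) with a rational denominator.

(-28*√6 - 7*√7)/89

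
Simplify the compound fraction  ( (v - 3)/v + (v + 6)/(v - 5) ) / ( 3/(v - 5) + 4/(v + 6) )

(2*v^3 + 10*v^2 + 3*v + 90)/(7*v^2 - 2*v)

Numerator: (v - 3)/v + (v + 6)/(v - 5) = (2*v^2 - 2*v + 15)/(v^2 - 5*v)
Denominator: 3/(v - 5) + 4/(v + 6) = (7*v - 2)/(v^2 + v - 30)
Divide: ((2*v^2 - 2*v + 15)/(v^2 - 5*v)) · ((v^2 + v - 30)/(7*v - 2)) = (2*v^3 + 10*v^2 + 3*v + 90)/(7*v^2 - 2*v)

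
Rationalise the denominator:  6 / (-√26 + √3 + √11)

-6*√26 - 9*√11 - 17*√3 - √858

Group as (√3 + √11) - √26; multiply by (√3 + √11) + √26, then rationalise the remaining surd.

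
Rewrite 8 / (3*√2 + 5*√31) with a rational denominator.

Multiply numerator and denominator by -5*√31 + 3*√2.
Denominator becomes -757; numerator becomes -40*√31 + 24*√2.

(-24*√2 + 40*√31)/757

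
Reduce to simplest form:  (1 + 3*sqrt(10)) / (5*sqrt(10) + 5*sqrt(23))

(-30 - sqrt(10) + sqrt(23) + 3*sqrt(230))/65

Multiply numerator and denominator by -5*sqrt(23) + 5*sqrt(10).
Denominator becomes -325; numerator becomes -15*sqrt(230) - 5*sqrt(23) + 5*sqrt(10) + 150.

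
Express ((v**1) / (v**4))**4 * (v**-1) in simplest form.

v**(-13)

Inside the bracket: (v**-3)
Raise to the power 4: (v**-12)
Multiply by (v**-1): add exponents.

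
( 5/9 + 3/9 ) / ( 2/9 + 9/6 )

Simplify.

Numerator: 5/9 + 3/9 = 8/9
Denominator: 2/9 + 9/6 = 31/18
Divide: (8/9) · (18/31) = 16/31

16/31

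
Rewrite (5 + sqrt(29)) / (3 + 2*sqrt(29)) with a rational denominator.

Multiply numerator and denominator by -2*sqrt(29) + 3.
Denominator becomes -107; numerator becomes -43 - 7*sqrt(29).

(7*sqrt(29) + 43)/107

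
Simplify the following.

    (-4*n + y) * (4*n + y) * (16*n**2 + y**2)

-256*n**4 + y**4

Pair the conjugate factors: (y+(4*n))(y-(4*n)) = -16*n**2 + y**2, then repeat with the next factor.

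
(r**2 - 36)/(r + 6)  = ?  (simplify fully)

r - 6

Factor: r**2 - 36 = (r + 6)*(r - 6)
Cancel the common factor (r + 6).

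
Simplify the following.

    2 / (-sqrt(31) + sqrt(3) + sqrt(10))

Group as (sqrt(3) + sqrt(10)) - sqrt(31); multiply by (sqrt(3) + sqrt(10)) + sqrt(31), then rationalise the remaining surd.

(-9*sqrt(31) - 12*sqrt(10) - 19*sqrt(3) - sqrt(930))/51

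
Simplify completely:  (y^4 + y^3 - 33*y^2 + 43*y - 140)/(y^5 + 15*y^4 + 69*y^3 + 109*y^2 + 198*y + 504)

Factor: y^4 + y^3 - 33*y^2 + 43*y - 140 = (y + 7)*(y^2 - y + 4)*(y - 5);  y^5 + 15*y^4 + 69*y^3 + 109*y^2 + 198*y + 504 = (y + 7)*(y^2 - y + 4)*(y + 3)*(y + 6)
Cancel the common factors (y^2 - y + 4), (y + 7).

(y - 5)/(y^2 + 9*y + 18)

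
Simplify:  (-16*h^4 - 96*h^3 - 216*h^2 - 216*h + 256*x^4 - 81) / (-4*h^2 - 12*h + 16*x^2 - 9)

4*h^2 + 12*h + 16*x^2 + 9

-16*h^4 - 96*h^3 - 216*h^2 - 216*h + 256*x^4 - 81 factors as (-2*h + 4*x - 3)*(2*h + 4*x + 3)*(4*h^2 + 12*h + 16*x^2 + 9).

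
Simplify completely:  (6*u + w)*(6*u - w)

Difference of squares with P = 6*u, Q = w.

36*u^2 - w^2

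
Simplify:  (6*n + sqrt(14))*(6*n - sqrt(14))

Difference of squares with P = 6*n, Q = sqrt(14).

36*n^2 - 14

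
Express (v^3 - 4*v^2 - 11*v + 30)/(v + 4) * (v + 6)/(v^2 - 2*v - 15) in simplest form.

Factor: v^3 - 4*v^2 - 11*v + 30 = (v - 5)*(v + 3)*(v - 2);  v^2 - 2*v - 15 = (v - 5)*(v + 3)
Cancel the common factors (v + 3), (v - 5).

(v^2 + 4*v - 12)/(v + 4)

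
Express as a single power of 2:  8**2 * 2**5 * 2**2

2**13

8**2 = 2**6; 2**5 = 2**5; 2**2 = 2**2
Combine exponents: 2**13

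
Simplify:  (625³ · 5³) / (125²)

5^9

625³ = 5^12; 5³ = 5^3; 125² = 5^6
Combine exponents: 5^9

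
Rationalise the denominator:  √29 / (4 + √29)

Multiply numerator and denominator by -√29 + 4.
Denominator becomes -13; numerator becomes -29 + 4*√29.

(-4*√29 + 29)/13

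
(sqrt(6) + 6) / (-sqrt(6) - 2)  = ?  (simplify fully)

-2*sqrt(6) + 3

Multiply numerator and denominator by -2 + sqrt(6).
Denominator becomes -2; numerator becomes -6 + 4*sqrt(6).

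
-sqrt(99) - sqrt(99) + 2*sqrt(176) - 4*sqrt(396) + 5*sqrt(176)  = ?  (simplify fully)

-2*sqrt(11)

sqrt(99) = 3*sqrt(11); sqrt(99) = 3*sqrt(11); 2*sqrt(176) = 8*sqrt(11); 4*sqrt(396) = 24*sqrt(11); 5*sqrt(176) = 20*sqrt(11)
Combine: (-3 - 3 + 8 - 24 + 20)·sqrt(11) = -2*sqrt(11)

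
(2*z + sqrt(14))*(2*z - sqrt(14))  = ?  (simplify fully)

4*z^2 - 14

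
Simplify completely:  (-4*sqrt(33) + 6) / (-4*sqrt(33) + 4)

Multiply numerator and denominator by 4 + 4*sqrt(33).
Denominator becomes -512; numerator becomes -504 + 8*sqrt(33).

(-sqrt(33) + 63)/64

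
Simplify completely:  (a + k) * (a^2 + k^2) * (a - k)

(a+k)(a-k) = a^2 - k^2; continue pairing.

a^4 - k^4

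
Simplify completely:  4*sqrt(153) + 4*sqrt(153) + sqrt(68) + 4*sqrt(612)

4*sqrt(153) = 12*sqrt(17); 4*sqrt(153) = 12*sqrt(17); sqrt(68) = 2*sqrt(17); 4*sqrt(612) = 24*sqrt(17)
Combine: (12 + 12 + 2 + 24)·sqrt(17) = 50*sqrt(17)

50*sqrt(17)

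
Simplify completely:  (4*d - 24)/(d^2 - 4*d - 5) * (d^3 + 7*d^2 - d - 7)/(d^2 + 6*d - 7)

Factor: 4*d - 24 = 4*(d - 6);  d^2 - 4*d - 5 = (d - 5)*(d + 1);  d^3 + 7*d^2 - d - 7 = (d + 7)*(d + 1)*(d - 1);  d^2 + 6*d - 7 = (d - 1)*(d + 7)
Cancel the common factors (d + 1), (d + 7), (d - 1).

(4*d - 24)/(d - 5)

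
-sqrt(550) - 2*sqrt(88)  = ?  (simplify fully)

-9*sqrt(22)

sqrt(550) = 5*sqrt(22); 2*sqrt(88) = 4*sqrt(22)
Combine: (-5 - 4)·sqrt(22) = -9*sqrt(22)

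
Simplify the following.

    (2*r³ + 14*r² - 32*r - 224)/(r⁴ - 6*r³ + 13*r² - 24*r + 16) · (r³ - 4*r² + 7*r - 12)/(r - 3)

Factor: 2*r³ + 14*r² - 32*r - 224 = 2·(r - 4)·(r + 7)·(r + 4);  r⁴ - 6*r³ + 13*r² - 24*r + 16 = (r² - r + 4)·(r - 1)·(r - 4);  r³ - 4*r² + 7*r - 12 = (r - 3)·(r² - r + 4)
Cancel the common factors (r² - r + 4), (r - 4), (r - 3).

(2*r² + 22*r + 56)/(r - 1)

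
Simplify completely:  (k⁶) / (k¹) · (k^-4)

k

Quotient: k⁵
Multiply by (k^-4): add exponents.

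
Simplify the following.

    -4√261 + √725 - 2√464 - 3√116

-21*√29

4√261 = 12*√29; √725 = 5*√29; 2√464 = 8*√29; 3√116 = 6*√29
Combine: (-12 + 5 - 8 - 6)·√29 = -21*√29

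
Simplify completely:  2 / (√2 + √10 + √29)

Group as (√2 + √10) + √29; multiply by (√2 + √10) - √29, then rationalise the remaining surd.

(-42*√10 - 74*√2 + 8*√145 + 34*√29)/209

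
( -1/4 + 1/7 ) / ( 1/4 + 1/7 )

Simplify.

-3/11

Numerator: -1/4 + 1/7 = -3/28
Denominator: 1/4 + 1/7 = 11/28
Divide: (-3/28) · (28/11) = -3/11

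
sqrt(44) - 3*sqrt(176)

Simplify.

-10*sqrt(11)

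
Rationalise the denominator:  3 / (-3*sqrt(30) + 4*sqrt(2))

(-9*sqrt(30) - 12*sqrt(2))/238

Multiply numerator and denominator by 4*sqrt(2) + 3*sqrt(30).
Denominator becomes -238; numerator becomes 12*sqrt(2) + 9*sqrt(30).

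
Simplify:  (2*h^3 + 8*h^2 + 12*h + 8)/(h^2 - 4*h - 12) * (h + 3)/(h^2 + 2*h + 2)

(2*h + 6)/(h - 6)

Factor: 2*h^3 + 8*h^2 + 12*h + 8 = 2*(h^2 + 2*h + 2)*(h + 2);  h^2 - 4*h - 12 = (h - 6)*(h + 2)
Cancel the common factors (h^2 + 2*h + 2), (h + 2).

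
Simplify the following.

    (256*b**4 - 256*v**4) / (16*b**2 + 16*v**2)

Difference of fourth powers: factor out (16*b**2 + 16*v**2).

16*b**2 - 16*v**2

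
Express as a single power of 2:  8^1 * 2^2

2^5

8^1 = 2^3; 2^2 = 2^2
Combine exponents: 2^5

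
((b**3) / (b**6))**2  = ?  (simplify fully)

b**(-6)

Inside the bracket: (b**-3)
Raise to the power 2: (b**-6)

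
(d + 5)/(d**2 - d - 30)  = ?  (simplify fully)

Factor: d**2 - d - 30 = (d + 5)*(d - 6)
Cancel the common factor (d + 5).

1/(d - 6)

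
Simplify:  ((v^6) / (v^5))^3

v^3

Inside the bracket: v^1
Raise to the power 3: v^3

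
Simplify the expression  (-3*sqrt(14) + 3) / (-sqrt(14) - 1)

Multiply numerator and denominator by -1 + sqrt(14).
Denominator becomes -13; numerator becomes -45 + 6*sqrt(14).

(-6*sqrt(14) + 45)/13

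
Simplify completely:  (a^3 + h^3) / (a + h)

a^2 - a*h + h^2

a^3 + h^3 = (a + h)(a^2 - a*h + h^2).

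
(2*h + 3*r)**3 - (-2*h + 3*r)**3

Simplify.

16*h**3 + 108*h*r**2

Only the odd-power cross terms survive.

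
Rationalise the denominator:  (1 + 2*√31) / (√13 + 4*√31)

(-2*√403 - √13 + 4*√31 + 248)/483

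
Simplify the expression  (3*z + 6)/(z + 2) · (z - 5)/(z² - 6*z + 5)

3/(z - 1)

Factor: 3*z + 6 = 3·(z + 2);  z² - 6*z + 5 = (z - 1)·(z - 5)
Cancel the common factors (z - 5), (z + 2).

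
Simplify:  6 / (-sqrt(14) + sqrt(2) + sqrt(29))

Group as (sqrt(2) + sqrt(29)) - sqrt(14); multiply by (sqrt(2) + sqrt(29)) + sqrt(14), then rationalise the remaining surd.

(-82*sqrt(2) - 8*sqrt(203) + 34*sqrt(14) + 26*sqrt(29))/19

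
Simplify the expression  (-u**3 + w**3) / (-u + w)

Apply the difference-of-cubes factorisation and cancel (-u + w).

u**2 + u*w + w**2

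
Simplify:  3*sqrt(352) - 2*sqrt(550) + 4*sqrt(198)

3*sqrt(352) = 12*sqrt(22); 2*sqrt(550) = 10*sqrt(22); 4*sqrt(198) = 12*sqrt(22)
Combine: (12 - 10 + 12)·sqrt(22) = 14*sqrt(22)

14*sqrt(22)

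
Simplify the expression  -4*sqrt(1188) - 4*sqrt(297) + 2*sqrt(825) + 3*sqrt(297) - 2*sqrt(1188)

4*sqrt(1188) = 24*sqrt(33); 4*sqrt(297) = 12*sqrt(33); 2*sqrt(825) = 10*sqrt(33); 3*sqrt(297) = 9*sqrt(33); 2*sqrt(1188) = 12*sqrt(33)
Combine: (-24 - 12 + 10 + 9 - 12)·sqrt(33) = -29*sqrt(33)

-29*sqrt(33)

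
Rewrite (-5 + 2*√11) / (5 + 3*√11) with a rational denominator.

Multiply numerator and denominator by -3*√11 + 5.
Denominator becomes -74; numerator becomes -91 + 25*√11.

(-25*√11 + 91)/74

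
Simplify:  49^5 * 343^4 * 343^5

7^37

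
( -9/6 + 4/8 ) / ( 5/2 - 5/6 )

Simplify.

-3/5

Numerator: -9/6 + 4/8 = -1
Denominator: 5/2 - 5/6 = 5/3
Divide: (-1) · (3/5) = -3/5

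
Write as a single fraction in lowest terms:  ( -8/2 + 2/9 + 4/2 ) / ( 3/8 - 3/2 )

128/81

Numerator: -8/2 + 2/9 + 4/2 = -16/9
Denominator: 3/8 - 3/2 = -9/8
Divide: (-16/9) · (-8/9) = 128/81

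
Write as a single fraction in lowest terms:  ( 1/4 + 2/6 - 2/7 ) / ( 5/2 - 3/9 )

25/182

Numerator: 1/4 + 2/6 - 2/7 = 25/84
Denominator: 5/2 - 3/9 = 13/6
Divide: (25/84) · (6/13) = 25/182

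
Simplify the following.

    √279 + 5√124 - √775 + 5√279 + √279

26*√31

√279 = 3*√31; 5√124 = 10*√31; √775 = 5*√31; 5√279 = 15*√31; √279 = 3*√31
Combine: (3 + 10 - 5 + 15 + 3)·√31 = 26*√31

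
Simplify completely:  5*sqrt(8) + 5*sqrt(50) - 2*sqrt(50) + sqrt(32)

5*sqrt(8) = 10*sqrt(2); 5*sqrt(50) = 25*sqrt(2); 2*sqrt(50) = 10*sqrt(2); sqrt(32) = 4*sqrt(2)
Combine: (10 + 25 - 10 + 4)·sqrt(2) = 29*sqrt(2)

29*sqrt(2)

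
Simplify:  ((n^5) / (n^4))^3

n^3

Inside the bracket: n^1
Raise to the power 3: n^3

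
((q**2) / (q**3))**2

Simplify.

Inside the bracket: (q**-1)
Raise to the power 2: (q**-2)

q**(-2)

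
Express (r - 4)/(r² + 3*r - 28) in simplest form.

1/(r + 7)

Factor: r² + 3*r - 28 = (r + 7)·(r - 4)
Cancel the common factor (r - 4).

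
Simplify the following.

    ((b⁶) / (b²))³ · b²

b^14

Inside the bracket: b⁴
Raise to the power 3: b^12
Multiply by b²: add exponents.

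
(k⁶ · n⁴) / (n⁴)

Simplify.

Quotient: k⁶

k⁶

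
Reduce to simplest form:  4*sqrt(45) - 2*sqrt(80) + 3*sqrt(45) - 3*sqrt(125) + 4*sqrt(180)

22*sqrt(5)

4*sqrt(45) = 12*sqrt(5); 2*sqrt(80) = 8*sqrt(5); 3*sqrt(45) = 9*sqrt(5); 3*sqrt(125) = 15*sqrt(5); 4*sqrt(180) = 24*sqrt(5)
Combine: (12 - 8 + 9 - 15 + 24)·sqrt(5) = 22*sqrt(5)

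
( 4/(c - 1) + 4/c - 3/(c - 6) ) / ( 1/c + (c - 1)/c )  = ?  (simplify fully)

Numerator: 4/(c - 1) + 4/c - 3/(c - 6) = (5*c^2 - 49*c + 24)/(c^3 - 7*c^2 + 6*c)
Denominator: 1/c + (c - 1)/c = 1
Divide: ((5*c^2 - 49*c + 24)/(c^3 - 7*c^2 + 6*c)) · (1) = (5*c^2 - 49*c + 24)/(c^3 - 7*c^2 + 6*c)

(5*c^2 - 49*c + 24)/(c^3 - 7*c^2 + 6*c)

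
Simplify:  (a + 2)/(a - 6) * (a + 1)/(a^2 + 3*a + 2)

Factor: a^2 + 3*a + 2 = (a + 1)*(a + 2)
Cancel the common factors (a + 2), (a + 1).

1/(a - 6)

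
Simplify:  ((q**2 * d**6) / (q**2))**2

Inside the bracket: d**6
Raise to the power 2: d**12

d**12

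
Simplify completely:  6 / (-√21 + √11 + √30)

(-30*√21 + 3*√30 + 60*√11 + 9*√770)/230

Group as (√11 + √30) - √21; multiply by (√11 + √30) + √21, then rationalise the remaining surd.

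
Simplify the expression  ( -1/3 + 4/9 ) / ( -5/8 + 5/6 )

8/15

Numerator: -1/3 + 4/9 = 1/9
Denominator: -5/8 + 5/6 = 5/24
Divide: (1/9) · (24/5) = 8/15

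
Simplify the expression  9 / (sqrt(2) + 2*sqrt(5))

(-sqrt(2) + 2*sqrt(5))/2

Multiply numerator and denominator by -sqrt(2) + 2*sqrt(5).
Denominator becomes 18; numerator becomes -9*sqrt(2) + 18*sqrt(5).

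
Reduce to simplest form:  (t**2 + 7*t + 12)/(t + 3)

t + 4

Factor: t**2 + 7*t + 12 = (t + 3)*(t + 4)
Cancel the common factor (t + 3).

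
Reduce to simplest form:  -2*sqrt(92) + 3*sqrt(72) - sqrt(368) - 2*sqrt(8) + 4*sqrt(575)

2*sqrt(92) = 4*sqrt(23); 3*sqrt(72) = 18*sqrt(2); sqrt(368) = 4*sqrt(23); 2*sqrt(8) = 4*sqrt(2); 4*sqrt(575) = 20*sqrt(23)

14*sqrt(2) + 12*sqrt(23)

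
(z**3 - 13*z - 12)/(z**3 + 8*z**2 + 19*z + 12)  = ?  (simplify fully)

Factor: z**3 - 13*z - 12 = (z + 1)*(z - 4)*(z + 3);  z**3 + 8*z**2 + 19*z + 12 = (z + 1)*(z + 3)*(z + 4)
Cancel the common factors (z + 1), (z + 3).

(z - 4)/(z + 4)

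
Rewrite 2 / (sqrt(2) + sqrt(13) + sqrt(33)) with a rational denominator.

Group as (sqrt(2) + sqrt(13)) + sqrt(33); multiply by (sqrt(2) + sqrt(13)) - sqrt(33), then rationalise the remaining surd.

(-11*sqrt(13) - 22*sqrt(2) + sqrt(858) + 9*sqrt(33))/55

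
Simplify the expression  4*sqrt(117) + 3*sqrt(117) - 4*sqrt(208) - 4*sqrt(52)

-3*sqrt(13)

4*sqrt(117) = 12*sqrt(13); 3*sqrt(117) = 9*sqrt(13); 4*sqrt(208) = 16*sqrt(13); 4*sqrt(52) = 8*sqrt(13)
Combine: (12 + 9 - 16 - 8)·sqrt(13) = -3*sqrt(13)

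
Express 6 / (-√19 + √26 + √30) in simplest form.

Group as (√26 + √30) - √19; multiply by (√26 + √30) + √19, then rationalise the remaining surd.

(-222*√19 + 90*√30 + 138*√26 + 24*√3705)/1751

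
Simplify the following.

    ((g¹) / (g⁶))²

g^(-10)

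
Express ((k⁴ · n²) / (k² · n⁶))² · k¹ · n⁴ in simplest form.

Inside the bracket: k² · (n^-4)
Raise to the power 2: k⁴ · (n^-8)
Multiply by k¹ · n⁴: add exponents.

k⁵/n⁴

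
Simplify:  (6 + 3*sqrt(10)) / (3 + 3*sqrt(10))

Multiply numerator and denominator by -3*sqrt(10) + 3.
Denominator becomes -81; numerator becomes -72 - 9*sqrt(10).

(sqrt(10) + 8)/9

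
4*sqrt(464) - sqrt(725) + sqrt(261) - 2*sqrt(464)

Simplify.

4*sqrt(464) = 16*sqrt(29); sqrt(725) = 5*sqrt(29); sqrt(261) = 3*sqrt(29); 2*sqrt(464) = 8*sqrt(29)
Combine: (16 - 5 + 3 - 8)·sqrt(29) = 6*sqrt(29)

6*sqrt(29)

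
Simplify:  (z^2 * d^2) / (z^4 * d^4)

1/(d^2*z^2)

Quotient: (z^-2) * (d^-2)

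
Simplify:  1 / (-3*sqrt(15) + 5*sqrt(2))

Multiply numerator and denominator by 5*sqrt(2) + 3*sqrt(15).
Denominator becomes -85; numerator becomes 5*sqrt(2) + 3*sqrt(15).

(-3*sqrt(15) - 5*sqrt(2))/85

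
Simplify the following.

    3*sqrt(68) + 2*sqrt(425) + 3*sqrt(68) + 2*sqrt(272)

30*sqrt(17)

3*sqrt(68) = 6*sqrt(17); 2*sqrt(425) = 10*sqrt(17); 3*sqrt(68) = 6*sqrt(17); 2*sqrt(272) = 8*sqrt(17)
Combine: (6 + 10 + 6 + 8)·sqrt(17) = 30*sqrt(17)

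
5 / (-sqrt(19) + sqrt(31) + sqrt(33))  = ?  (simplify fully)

(-225*sqrt(19) + 85*sqrt(33) + 105*sqrt(31) + 10*sqrt(19437))/2067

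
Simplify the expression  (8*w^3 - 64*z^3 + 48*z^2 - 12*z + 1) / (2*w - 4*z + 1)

Apply the difference-of-cubes factorisation and cancel (2*w - 4*z + 1).

4*w^2 + 8*w*z - 2*w + 16*z^2 - 8*z + 1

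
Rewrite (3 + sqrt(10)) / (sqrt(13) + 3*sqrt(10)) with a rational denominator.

Multiply numerator and denominator by -sqrt(13) + 3*sqrt(10).
Denominator becomes 77; numerator becomes -sqrt(130) - 3*sqrt(13) + 9*sqrt(10) + 30.

(-sqrt(130) - 3*sqrt(13) + 9*sqrt(10) + 30)/77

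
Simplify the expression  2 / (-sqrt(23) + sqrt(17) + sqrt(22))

(-8*sqrt(23) + 9*sqrt(22) + 14*sqrt(17) + sqrt(8602))/310

Group as (sqrt(17) + sqrt(22)) - sqrt(23); multiply by (sqrt(17) + sqrt(22)) + sqrt(23), then rationalise the remaining surd.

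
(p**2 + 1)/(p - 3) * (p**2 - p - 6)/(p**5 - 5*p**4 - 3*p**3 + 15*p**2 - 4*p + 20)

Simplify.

1/(p**2 - 7*p + 10)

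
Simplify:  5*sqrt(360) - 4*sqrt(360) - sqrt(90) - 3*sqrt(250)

5*sqrt(360) = 30*sqrt(10); 4*sqrt(360) = 24*sqrt(10); sqrt(90) = 3*sqrt(10); 3*sqrt(250) = 15*sqrt(10)
Combine: (30 - 24 - 3 - 15)·sqrt(10) = -12*sqrt(10)

-12*sqrt(10)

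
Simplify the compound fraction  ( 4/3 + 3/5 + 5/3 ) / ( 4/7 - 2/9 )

567/55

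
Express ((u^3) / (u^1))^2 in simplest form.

Inside the bracket: u^2
Raise to the power 2: u^4

u^4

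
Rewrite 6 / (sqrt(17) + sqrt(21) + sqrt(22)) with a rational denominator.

(-3*sqrt(7854) + 24*sqrt(22) + 27*sqrt(21) + 39*sqrt(17))/293

Group as (sqrt(17) + sqrt(21)) + sqrt(22); multiply by (sqrt(17) + sqrt(21)) - sqrt(22), then rationalise the remaining surd.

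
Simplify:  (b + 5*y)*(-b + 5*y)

Product of conjugates: (P+Q)(P-Q) = P**2 - Q**2.

-b**2 + 25*y**2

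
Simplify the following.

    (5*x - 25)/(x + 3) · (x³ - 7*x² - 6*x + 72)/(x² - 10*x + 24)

5*x - 25

Factor: 5*x - 25 = 5·(x - 5);  x³ - 7*x² - 6*x + 72 = (x - 6)·(x - 4)·(x + 3);  x² - 10*x + 24 = (x - 6)·(x - 4)
Cancel the common factors (x - 6), (x - 4), (x + 3).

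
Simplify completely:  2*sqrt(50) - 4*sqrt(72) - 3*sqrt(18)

-23*sqrt(2)

2*sqrt(50) = 10*sqrt(2); 4*sqrt(72) = 24*sqrt(2); 3*sqrt(18) = 9*sqrt(2)
Combine: (10 - 24 - 9)·sqrt(2) = -23*sqrt(2)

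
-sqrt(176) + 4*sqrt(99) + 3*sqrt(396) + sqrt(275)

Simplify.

31*sqrt(11)

sqrt(176) = 4*sqrt(11); 4*sqrt(99) = 12*sqrt(11); 3*sqrt(396) = 18*sqrt(11); sqrt(275) = 5*sqrt(11)
Combine: (-4 + 12 + 18 + 5)·sqrt(11) = 31*sqrt(11)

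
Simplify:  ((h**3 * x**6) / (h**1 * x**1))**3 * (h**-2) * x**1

Inside the bracket: h**2 * x**5
Raise to the power 3: h**6 * x**15
Multiply by (h**-2) * x**1: add exponents.

h**4*x**16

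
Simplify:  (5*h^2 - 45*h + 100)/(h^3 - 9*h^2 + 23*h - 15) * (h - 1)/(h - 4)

Factor: 5*h^2 - 45*h + 100 = 5*(h - 4)*(h - 5);  h^3 - 9*h^2 + 23*h - 15 = (h - 3)*(h - 5)*(h - 1)
Cancel the common factors (h - 5), (h - 1), (h - 4).

5/(h - 3)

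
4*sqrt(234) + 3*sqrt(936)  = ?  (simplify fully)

4*sqrt(234) = 12*sqrt(26); 3*sqrt(936) = 18*sqrt(26)
Combine: (12 + 18)·sqrt(26) = 30*sqrt(26)

30*sqrt(26)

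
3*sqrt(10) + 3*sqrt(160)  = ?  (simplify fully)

15*sqrt(10)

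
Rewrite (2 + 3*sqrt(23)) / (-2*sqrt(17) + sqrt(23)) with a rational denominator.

Multiply numerator and denominator by sqrt(23) + 2*sqrt(17).
Denominator becomes -45; numerator becomes 2*sqrt(23) + 4*sqrt(17) + 69 + 6*sqrt(391).

(-6*sqrt(391) - 69 - 4*sqrt(17) - 2*sqrt(23))/45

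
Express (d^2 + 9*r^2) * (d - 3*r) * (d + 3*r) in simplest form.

(d+(3*r))(d-(3*r)) = d^2 - 9*r^2; continue pairing.

d^4 - 81*r^4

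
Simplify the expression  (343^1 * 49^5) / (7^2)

7^11

343^1 = 7^3; 49^5 = 7^10; 7^2 = 7^2
Combine exponents: 7^11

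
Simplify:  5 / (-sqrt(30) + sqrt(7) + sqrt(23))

Group as (sqrt(7) + sqrt(23)) - sqrt(30); multiply by (sqrt(7) + sqrt(23)) + sqrt(30), then rationalise the remaining surd.

(35*sqrt(23) + 115*sqrt(7) + 5*sqrt(4830))/322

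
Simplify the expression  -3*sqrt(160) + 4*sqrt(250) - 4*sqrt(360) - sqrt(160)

3*sqrt(160) = 12*sqrt(10); 4*sqrt(250) = 20*sqrt(10); 4*sqrt(360) = 24*sqrt(10); sqrt(160) = 4*sqrt(10)
Combine: (-12 + 20 - 24 - 4)·sqrt(10) = -20*sqrt(10)

-20*sqrt(10)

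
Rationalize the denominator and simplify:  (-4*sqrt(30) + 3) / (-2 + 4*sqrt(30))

Multiply numerator and denominator by -4*sqrt(30) - 2.
Denominator becomes -476; numerator becomes -4*sqrt(30) + 474.

(-237 + 2*sqrt(30))/238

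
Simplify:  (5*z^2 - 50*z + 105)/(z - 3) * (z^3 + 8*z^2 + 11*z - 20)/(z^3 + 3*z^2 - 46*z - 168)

(5*z^2 + 20*z - 25)/(z + 6)

Factor: 5*z^2 - 50*z + 105 = 5*(z - 7)*(z - 3);  z^3 + 8*z^2 + 11*z - 20 = (z + 5)*(z + 4)*(z - 1);  z^3 + 3*z^2 - 46*z - 168 = (z + 4)*(z + 6)*(z - 7)
Cancel the common factors (z - 7), (z - 3), (z + 4).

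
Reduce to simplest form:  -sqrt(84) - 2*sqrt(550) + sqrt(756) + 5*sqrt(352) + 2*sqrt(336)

sqrt(84) = 2*sqrt(21); 2*sqrt(550) = 10*sqrt(22); sqrt(756) = 6*sqrt(21); 5*sqrt(352) = 20*sqrt(22); 2*sqrt(336) = 8*sqrt(21)

10*sqrt(22) + 12*sqrt(21)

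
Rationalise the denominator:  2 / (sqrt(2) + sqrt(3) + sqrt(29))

Group as (sqrt(2) + sqrt(29)) + sqrt(3); multiply by (sqrt(2) + sqrt(29)) - sqrt(3), then rationalise the remaining surd.

(-14*sqrt(3) - 15*sqrt(2) + sqrt(174) + 12*sqrt(29))/138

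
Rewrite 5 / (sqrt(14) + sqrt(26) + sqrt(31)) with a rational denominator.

(-4*sqrt(2821) + 9*sqrt(31) + 19*sqrt(26) + 43*sqrt(14))/275

Group as (sqrt(14) + sqrt(31)) + sqrt(26); multiply by (sqrt(14) + sqrt(31)) - sqrt(26), then rationalise the remaining surd.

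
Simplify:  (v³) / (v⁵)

Quotient: (v^-2)

v^(-2)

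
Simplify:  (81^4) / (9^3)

81^4 = 3^16; 9^3 = 3^6
Combine exponents: 3^10

3^10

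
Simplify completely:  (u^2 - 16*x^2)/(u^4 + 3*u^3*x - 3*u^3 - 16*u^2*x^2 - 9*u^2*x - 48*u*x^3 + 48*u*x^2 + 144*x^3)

1/(u^2 + 3*u*x - 3*u - 9*x)

Factor: u^2 - 16*x^2 = (u - 4*x)*(u + 4*x);  u^4 + 3*u^3*x - 3*u^3 - 16*u^2*x^2 - 9*u^2*x - 48*u*x^3 + 48*u*x^2 + 144*x^3 = (u - 3)*(u + 4*x)*(u - 4*x)*(u + 3*x)
Cancel the common factors (u - 4*x), (u + 4*x).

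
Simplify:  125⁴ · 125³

125⁴ = 5^12; 125³ = 5^9
Combine exponents: 5^21

5^21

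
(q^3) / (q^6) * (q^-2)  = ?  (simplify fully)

q^(-5)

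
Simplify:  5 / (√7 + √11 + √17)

Group as (√7 + √11) + √17; multiply by (√7 + √11) - √17, then rationalise the remaining surd.

(-10*√1309 + 5*√17 + 65*√11 + 105*√7)/307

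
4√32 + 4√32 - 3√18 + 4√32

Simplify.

39*√2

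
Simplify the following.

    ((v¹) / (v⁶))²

Inside the bracket: (v^-5)
Raise to the power 2: (v^-10)

v^(-10)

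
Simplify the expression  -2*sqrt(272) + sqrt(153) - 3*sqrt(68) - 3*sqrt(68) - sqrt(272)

-21*sqrt(17)

2*sqrt(272) = 8*sqrt(17); sqrt(153) = 3*sqrt(17); 3*sqrt(68) = 6*sqrt(17); 3*sqrt(68) = 6*sqrt(17); sqrt(272) = 4*sqrt(17)
Combine: (-8 + 3 - 6 - 6 - 4)·sqrt(17) = -21*sqrt(17)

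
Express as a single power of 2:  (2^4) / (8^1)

2^4 = 2^4; 8^1 = 2^3
Combine exponents: 2^1

2^1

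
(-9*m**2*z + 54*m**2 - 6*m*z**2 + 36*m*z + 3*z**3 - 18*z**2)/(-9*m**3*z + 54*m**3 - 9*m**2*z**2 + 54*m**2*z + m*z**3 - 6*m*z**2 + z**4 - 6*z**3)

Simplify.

Factor: -9*m**2*z + 54*m**2 - 6*m*z**2 + 36*m*z + 3*z**3 - 18*z**2 = 3*(m + z)*(z - 6)*(-3*m + z);  -9*m**3*z + 54*m**3 - 9*m**2*z**2 + 54*m**2*z + m*z**3 - 6*m*z**2 + z**4 - 6*z**3 = (z - 6)*(-3*m + z)*(3*m + z)*(m + z)
Cancel the common factors (m + z), (-3*m + z), (z - 6).

3/(3*m + z)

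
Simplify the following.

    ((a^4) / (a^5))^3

a^(-3)

Inside the bracket: (a^-1)
Raise to the power 3: (a^-3)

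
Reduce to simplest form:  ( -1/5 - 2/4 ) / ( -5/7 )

49/50

Numerator: -1/5 - 2/4 = -7/10
Denominator: -5/7 = -5/7
Divide: (-7/10) · (-7/5) = 49/50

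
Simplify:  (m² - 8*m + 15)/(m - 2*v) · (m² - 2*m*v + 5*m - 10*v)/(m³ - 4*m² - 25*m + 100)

Factor: m² - 8*m + 15 = (m - 5)·(m - 3);  m² - 2*m*v + 5*m - 10*v = (m + 5)·(m - 2*v);  m³ - 4*m² - 25*m + 100 = (m + 5)·(m - 5)·(m - 4)
Cancel the common factors (m - 2*v), (m + 5), (m - 5).

(m - 3)/(m - 4)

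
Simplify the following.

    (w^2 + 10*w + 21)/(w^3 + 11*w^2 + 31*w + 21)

1/(w + 1)

Factor: w^2 + 10*w + 21 = (w + 7)*(w + 3);  w^3 + 11*w^2 + 31*w + 21 = (w + 3)*(w + 1)*(w + 7)
Cancel the common factors (w + 3), (w + 7).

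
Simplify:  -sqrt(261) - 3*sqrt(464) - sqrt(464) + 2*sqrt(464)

-11*sqrt(29)

sqrt(261) = 3*sqrt(29); 3*sqrt(464) = 12*sqrt(29); sqrt(464) = 4*sqrt(29); 2*sqrt(464) = 8*sqrt(29)
Combine: (-3 - 12 - 4 + 8)·sqrt(29) = -11*sqrt(29)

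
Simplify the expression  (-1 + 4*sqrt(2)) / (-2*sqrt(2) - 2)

Multiply numerator and denominator by -2 + 2*sqrt(2).
Denominator becomes -4; numerator becomes -10*sqrt(2) + 18.

(-9 + 5*sqrt(2))/2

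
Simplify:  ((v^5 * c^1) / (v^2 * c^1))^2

v^6

Inside the bracket: v^3
Raise to the power 2: v^6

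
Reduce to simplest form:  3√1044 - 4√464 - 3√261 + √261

3√1044 = 18*√29; 4√464 = 16*√29; 3√261 = 9*√29; √261 = 3*√29
Combine: (18 - 16 - 9 + 3)·√29 = -4*√29

-4*√29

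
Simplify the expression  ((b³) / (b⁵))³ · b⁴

b^(-2)

Inside the bracket: (b^-2)
Raise to the power 3: (b^-6)
Multiply by b⁴: add exponents.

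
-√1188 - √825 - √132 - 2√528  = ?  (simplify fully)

-21*√33

√1188 = 6*√33; √825 = 5*√33; √132 = 2*√33; 2√528 = 8*√33
Combine: (-6 - 5 - 2 - 8)·√33 = -21*√33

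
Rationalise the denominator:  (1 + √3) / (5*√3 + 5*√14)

Multiply numerator and denominator by -5*√14 + 5*√3.
Denominator becomes -275; numerator becomes -5*√42 - 5*√14 + 5*√3 + 15.

(-3 - √3 + √14 + √42)/55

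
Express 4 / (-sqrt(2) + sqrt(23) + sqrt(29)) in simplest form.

Group as (sqrt(23) + sqrt(29)) - sqrt(2); multiply by (sqrt(23) + sqrt(29)) + sqrt(2), then rationalise the remaining surd.

(-25*sqrt(2) - 2*sqrt(29) + 4*sqrt(23) + sqrt(1334))/21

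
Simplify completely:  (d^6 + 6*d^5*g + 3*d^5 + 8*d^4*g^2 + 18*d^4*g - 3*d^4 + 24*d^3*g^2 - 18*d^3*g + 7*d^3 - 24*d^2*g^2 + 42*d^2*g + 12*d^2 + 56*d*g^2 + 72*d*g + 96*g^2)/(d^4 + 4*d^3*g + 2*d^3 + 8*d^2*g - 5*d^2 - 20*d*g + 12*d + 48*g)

d^2 + 2*d*g + d + 2*g

Factor: d^6 + 6*d^5*g + 3*d^5 + 8*d^4*g^2 + 18*d^4*g - 3*d^4 + 24*d^3*g^2 - 18*d^3*g + 7*d^3 - 24*d^2*g^2 + 42*d^2*g + 12*d^2 + 56*d*g^2 + 72*d*g + 96*g^2 = (d + 2*g)*(d + 4*g)*(d + 4)*(d^2 - 2*d + 3)*(d + 1);  d^4 + 4*d^3*g + 2*d^3 + 8*d^2*g - 5*d^2 - 20*d*g + 12*d + 48*g = (d + 4*g)*(d^2 - 2*d + 3)*(d + 4)
Cancel the common factors (d^2 - 2*d + 3), (d + 4*g), (d + 4).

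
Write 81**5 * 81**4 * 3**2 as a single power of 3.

3**38

81**5 = 3**20; 81**4 = 3**16; 3**2 = 3**2
Combine exponents: 3**38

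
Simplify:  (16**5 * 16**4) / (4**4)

16**5 = 2**20; 16**4 = 2**16; 4**4 = 2**8
Combine exponents: 2**28

2**28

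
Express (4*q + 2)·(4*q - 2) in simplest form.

Product of conjugates: (P+Q)(P-Q) = P^2 - Q^2.

16*q² - 4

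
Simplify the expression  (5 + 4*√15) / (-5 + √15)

Multiply numerator and denominator by -5 - √15.
Denominator becomes 10; numerator becomes -25*√15 - 85.

(-5*√15 - 17)/2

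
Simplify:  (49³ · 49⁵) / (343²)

7^10

49³ = 7^6; 49⁵ = 7^10; 343² = 7^6
Combine exponents: 7^10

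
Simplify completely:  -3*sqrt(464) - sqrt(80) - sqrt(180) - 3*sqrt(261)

-21*sqrt(29) - 10*sqrt(5)

3*sqrt(464) = 12*sqrt(29); sqrt(80) = 4*sqrt(5); sqrt(180) = 6*sqrt(5); 3*sqrt(261) = 9*sqrt(29)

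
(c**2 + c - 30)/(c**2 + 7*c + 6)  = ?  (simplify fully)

Factor: c**2 + c - 30 = (c + 6)*(c - 5);  c**2 + 7*c + 6 = (c + 6)*(c + 1)
Cancel the common factor (c + 6).

(c - 5)/(c + 1)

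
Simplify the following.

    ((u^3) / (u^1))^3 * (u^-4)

u^2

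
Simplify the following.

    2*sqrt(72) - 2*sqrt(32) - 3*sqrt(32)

2*sqrt(72) = 12*sqrt(2); 2*sqrt(32) = 8*sqrt(2); 3*sqrt(32) = 12*sqrt(2)
Combine: (12 - 8 - 12)·sqrt(2) = -8*sqrt(2)

-8*sqrt(2)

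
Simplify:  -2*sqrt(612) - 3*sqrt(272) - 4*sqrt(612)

2*sqrt(612) = 12*sqrt(17); 3*sqrt(272) = 12*sqrt(17); 4*sqrt(612) = 24*sqrt(17)
Combine: (-12 - 12 - 24)·sqrt(17) = -48*sqrt(17)

-48*sqrt(17)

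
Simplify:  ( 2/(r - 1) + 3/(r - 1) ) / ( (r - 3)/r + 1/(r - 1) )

5*r/(r^2 - 3*r + 3)

Numerator: 2/(r - 1) + 3/(r - 1) = 5/(r - 1)
Denominator: (r - 3)/r + 1/(r - 1) = (r^2 - 3*r + 3)/(r^2 - r)
Divide: (5/(r - 1)) · ((r^2 - r)/(r^2 - 3*r + 3)) = 5*r/(r^2 - 3*r + 3)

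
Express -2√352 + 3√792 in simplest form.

2√352 = 8*√22; 3√792 = 18*√22
Combine: (-8 + 18)·√22 = 10*√22

10*√22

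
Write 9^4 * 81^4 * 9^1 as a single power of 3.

3^26

9^4 = 3^8; 81^4 = 3^16; 9^1 = 3^2
Combine exponents: 3^26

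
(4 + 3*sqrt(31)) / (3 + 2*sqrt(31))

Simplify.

(-sqrt(31) + 174)/115

Multiply numerator and denominator by -2*sqrt(31) + 3.
Denominator becomes -115; numerator becomes -174 + sqrt(31).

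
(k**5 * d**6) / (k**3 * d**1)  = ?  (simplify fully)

d**5*k**2

Quotient: k**2 * d**5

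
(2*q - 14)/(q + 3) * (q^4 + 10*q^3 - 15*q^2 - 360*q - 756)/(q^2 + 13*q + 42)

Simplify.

2*q^2 - 26*q + 84

Factor: 2*q - 14 = 2*(q - 7);  q^4 + 10*q^3 - 15*q^2 - 360*q - 756 = (q + 7)*(q + 3)*(q + 6)*(q - 6);  q^2 + 13*q + 42 = (q + 6)*(q + 7)
Cancel the common factors (q + 3), (q + 7), (q + 6).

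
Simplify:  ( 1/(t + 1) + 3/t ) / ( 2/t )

Numerator: 1/(t + 1) + 3/t = (4*t + 3)/(t^2 + t)
Denominator: 2/t = 2/t
Divide: ((4*t + 3)/(t^2 + t)) · (t/2) = (4*t + 3)/(2*t + 2)

(4*t + 3)/(2*t + 2)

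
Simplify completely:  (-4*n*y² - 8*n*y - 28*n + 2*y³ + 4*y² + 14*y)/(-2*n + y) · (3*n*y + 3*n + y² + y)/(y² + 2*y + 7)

Factor: -4*n*y² - 8*n*y - 28*n + 2*y³ + 4*y² + 14*y = 2·(-2*n + y)·(y² + 2*y + 7);  3*n*y + 3*n + y² + y = (y + 1)·(3*n + y)
Cancel the common factors (y² + 2*y + 7), (-2*n + y).

6*n*y + 6*n + 2*y² + 2*y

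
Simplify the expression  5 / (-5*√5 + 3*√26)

(25*√5 + 15*√26)/109

Multiply numerator and denominator by 5*√5 + 3*√26.
Denominator becomes 109; numerator becomes 25*√5 + 15*√26.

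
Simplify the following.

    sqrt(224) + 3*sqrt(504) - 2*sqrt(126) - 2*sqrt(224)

8*sqrt(14)

sqrt(224) = 4*sqrt(14); 3*sqrt(504) = 18*sqrt(14); 2*sqrt(126) = 6*sqrt(14); 2*sqrt(224) = 8*sqrt(14)
Combine: (4 + 18 - 6 - 8)·sqrt(14) = 8*sqrt(14)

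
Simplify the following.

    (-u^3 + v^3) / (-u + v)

Apply the difference-of-cubes factorisation and cancel (-u + v).

u^2 + u*v + v^2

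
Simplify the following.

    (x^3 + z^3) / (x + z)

x^2 - x*z + z^2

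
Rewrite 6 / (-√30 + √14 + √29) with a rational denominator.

(-26*√30 + 30*√29 + 90*√14 + 8*√3045)/485

Group as (√14 + √29) - √30; multiply by (√14 + √29) + √30, then rationalise the remaining surd.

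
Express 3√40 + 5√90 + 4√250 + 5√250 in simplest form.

3√40 = 6*√10; 5√90 = 15*√10; 4√250 = 20*√10; 5√250 = 25*√10
Combine: (6 + 15 + 20 + 25)·√10 = 66*√10

66*√10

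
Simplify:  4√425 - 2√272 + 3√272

4√425 = 20*√17; 2√272 = 8*√17; 3√272 = 12*√17
Combine: (20 - 8 + 12)·√17 = 24*√17

24*√17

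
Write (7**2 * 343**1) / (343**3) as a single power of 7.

7**(-4)

7**2 = 7**2; 343**1 = 7**3; 343**3 = 7**9
Combine exponents: 7**(-4)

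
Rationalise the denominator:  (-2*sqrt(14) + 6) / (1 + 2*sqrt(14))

(-62 + 14*sqrt(14))/55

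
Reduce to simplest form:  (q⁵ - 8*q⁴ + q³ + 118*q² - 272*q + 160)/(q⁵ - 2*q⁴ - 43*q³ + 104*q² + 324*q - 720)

(q² + 3*q - 4)/(q² + 9*q + 18)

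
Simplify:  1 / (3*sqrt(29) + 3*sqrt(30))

(-sqrt(29) + sqrt(30))/3

Multiply numerator and denominator by -3*sqrt(29) + 3*sqrt(30).
Denominator becomes 9; numerator becomes -3*sqrt(29) + 3*sqrt(30).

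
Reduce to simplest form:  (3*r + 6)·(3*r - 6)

(3*r)^2 - (6)^2 = 9*r² - 36.

9*r² - 36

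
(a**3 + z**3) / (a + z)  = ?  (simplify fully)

a**3 + z**3 = (a + z)(a**2 - a*z + z**2).

a**2 - a*z + z**2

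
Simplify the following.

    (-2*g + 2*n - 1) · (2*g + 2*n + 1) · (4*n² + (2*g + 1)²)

-16*g⁴ - 32*g³ - 24*g² - 8*g + 16*n⁴ - 1

((2*n)+(2*g + 1))((2*n)-(2*g + 1)) = -4*g² - 4*g + 4*n² - 1; continue pairing.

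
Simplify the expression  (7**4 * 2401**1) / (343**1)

7**5

7**4 = 7**4; 2401**1 = 7**4; 343**1 = 7**3
Combine exponents: 7**5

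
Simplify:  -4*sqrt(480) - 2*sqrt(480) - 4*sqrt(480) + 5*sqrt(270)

-25*sqrt(30)

4*sqrt(480) = 16*sqrt(30); 2*sqrt(480) = 8*sqrt(30); 4*sqrt(480) = 16*sqrt(30); 5*sqrt(270) = 15*sqrt(30)
Combine: (-16 - 8 - 16 + 15)·sqrt(30) = -25*sqrt(30)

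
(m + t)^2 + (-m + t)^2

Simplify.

Only the even-power cross terms survive.

2*m^2 + 2*t^2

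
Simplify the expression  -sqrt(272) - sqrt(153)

-7*sqrt(17)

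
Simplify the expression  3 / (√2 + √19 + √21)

Group as (√2 + √19) + √21; multiply by (√2 + √19) - √21, then rationalise the remaining surd.

(-3*√798 + 6*√19 + 57*√2)/76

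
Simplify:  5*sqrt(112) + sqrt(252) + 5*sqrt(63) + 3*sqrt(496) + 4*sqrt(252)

12*sqrt(31) + 65*sqrt(7)

5*sqrt(112) = 20*sqrt(7); sqrt(252) = 6*sqrt(7); 5*sqrt(63) = 15*sqrt(7); 3*sqrt(496) = 12*sqrt(31); 4*sqrt(252) = 24*sqrt(7)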